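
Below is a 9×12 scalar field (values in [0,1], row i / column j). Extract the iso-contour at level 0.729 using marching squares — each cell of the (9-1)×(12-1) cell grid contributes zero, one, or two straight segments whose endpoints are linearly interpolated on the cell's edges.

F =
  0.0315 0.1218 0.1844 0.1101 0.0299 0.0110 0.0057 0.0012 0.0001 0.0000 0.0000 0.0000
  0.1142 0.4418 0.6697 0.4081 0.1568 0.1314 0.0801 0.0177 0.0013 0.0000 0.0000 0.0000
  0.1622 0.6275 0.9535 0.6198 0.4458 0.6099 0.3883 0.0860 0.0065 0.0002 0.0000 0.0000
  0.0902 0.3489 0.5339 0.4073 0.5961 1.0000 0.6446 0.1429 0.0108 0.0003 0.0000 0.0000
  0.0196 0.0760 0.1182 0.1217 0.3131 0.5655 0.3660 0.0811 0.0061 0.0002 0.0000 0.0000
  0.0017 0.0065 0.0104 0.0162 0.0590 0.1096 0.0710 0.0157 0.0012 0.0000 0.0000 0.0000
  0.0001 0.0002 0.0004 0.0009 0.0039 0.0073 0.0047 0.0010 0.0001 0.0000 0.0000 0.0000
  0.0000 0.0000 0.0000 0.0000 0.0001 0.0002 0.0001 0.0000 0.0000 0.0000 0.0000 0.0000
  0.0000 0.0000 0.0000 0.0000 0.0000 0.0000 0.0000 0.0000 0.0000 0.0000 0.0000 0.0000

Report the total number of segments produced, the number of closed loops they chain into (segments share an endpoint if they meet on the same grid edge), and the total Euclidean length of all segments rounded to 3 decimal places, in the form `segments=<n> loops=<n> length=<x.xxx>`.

segments=8 loops=2 length=7.717

cell (1,1): code 0100 → (1.209,2.000)–(2.000,1.311)
cell (1,2): code 1000 → (2.000,2.673)–(1.209,2.000)
cell (2,1): code 0010 → (2.000,1.311)–(2.535,2.000)
cell (2,2): code 0001 → (2.535,2.000)–(2.000,2.673)
cell (2,4): code 0100 → (2.305,5.000)–(3.000,4.329)
cell (2,5): code 1000 → (3.000,5.763)–(2.305,5.000)
cell (3,4): code 0010 → (3.000,4.329)–(3.624,5.000)
cell (3,5): code 0001 → (3.624,5.000)–(3.000,5.763)
total: 8 segments, chained into 2 closed loop(s), length Σ = 7.717410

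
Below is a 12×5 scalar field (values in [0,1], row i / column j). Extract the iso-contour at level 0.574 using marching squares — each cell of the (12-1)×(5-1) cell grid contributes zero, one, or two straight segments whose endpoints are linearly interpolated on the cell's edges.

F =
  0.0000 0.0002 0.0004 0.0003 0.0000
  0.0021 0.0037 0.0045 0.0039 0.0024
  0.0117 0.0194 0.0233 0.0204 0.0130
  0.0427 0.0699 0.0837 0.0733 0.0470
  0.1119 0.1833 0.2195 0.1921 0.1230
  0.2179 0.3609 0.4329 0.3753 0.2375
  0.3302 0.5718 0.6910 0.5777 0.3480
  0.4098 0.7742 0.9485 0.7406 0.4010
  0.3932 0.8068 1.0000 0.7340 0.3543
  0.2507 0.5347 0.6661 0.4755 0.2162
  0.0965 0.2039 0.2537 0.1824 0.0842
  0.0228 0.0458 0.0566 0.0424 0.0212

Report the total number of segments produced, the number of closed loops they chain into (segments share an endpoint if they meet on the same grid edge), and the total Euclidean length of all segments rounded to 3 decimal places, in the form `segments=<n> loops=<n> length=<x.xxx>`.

segments=14 loops=1 length=10.473

cell (5,1): code 0100 → (5.547,2.000)–(6.000,1.018)
cell (5,2): code 1100 → (5.982,3.000)–(5.547,2.000)
cell (5,3): code 1000 → (6.000,3.016)–(5.982,3.000)
cell (6,0): code 0100 → (6.011,1.000)–(7.000,0.451)
cell (6,1): code 1110 → (6.000,1.018)–(6.011,1.000)
cell (6,3): code 1001 → (7.000,3.491)–(6.000,3.016)
cell (7,0): code 0110 → (7.000,0.451)–(8.000,0.437)
cell (7,3): code 1001 → (8.000,3.421)–(7.000,3.491)
cell (8,0): code 0010 → (8.000,0.437)–(8.856,1.000)
cell (8,1): code 0111 → (8.856,1.000)–(9.000,1.299)
cell (8,2): code 1011 → (9.000,2.483)–(8.619,3.000)
cell (8,3): code 0001 → (8.619,3.000)–(8.000,3.421)
cell (9,1): code 0010 → (9.000,1.299)–(9.223,2.000)
cell (9,2): code 0001 → (9.223,2.000)–(9.000,2.483)
total: 14 segments, chained into 1 closed loop(s), length Σ = 10.473342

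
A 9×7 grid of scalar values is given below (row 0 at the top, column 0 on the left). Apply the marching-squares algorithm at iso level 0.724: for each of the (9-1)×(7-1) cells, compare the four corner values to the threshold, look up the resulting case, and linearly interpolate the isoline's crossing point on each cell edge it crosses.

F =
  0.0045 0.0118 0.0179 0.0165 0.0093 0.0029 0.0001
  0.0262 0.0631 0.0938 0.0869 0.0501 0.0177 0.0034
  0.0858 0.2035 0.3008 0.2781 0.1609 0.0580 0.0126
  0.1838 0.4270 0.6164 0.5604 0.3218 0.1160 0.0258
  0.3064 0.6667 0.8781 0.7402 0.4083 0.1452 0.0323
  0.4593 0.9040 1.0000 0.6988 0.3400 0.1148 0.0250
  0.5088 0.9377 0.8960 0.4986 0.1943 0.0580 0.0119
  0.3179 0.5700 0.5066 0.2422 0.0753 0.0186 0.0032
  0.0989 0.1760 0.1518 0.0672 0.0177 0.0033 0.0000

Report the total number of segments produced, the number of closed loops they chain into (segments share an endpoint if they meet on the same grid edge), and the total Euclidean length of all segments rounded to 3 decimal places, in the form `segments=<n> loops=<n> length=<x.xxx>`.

cell (3,1): code 0100 → (3.411,2.000)–(4.000,1.271)
cell (3,2): code 1100 → (3.910,3.000)–(3.411,2.000)
cell (3,3): code 1000 → (4.000,3.049)–(3.910,3.000)
cell (4,0): code 0100 → (4.241,1.000)–(5.000,0.595)
cell (4,1): code 1110 → (4.000,1.271)–(4.241,1.000)
cell (4,2): code 1011 → (5.000,2.916)–(4.391,3.000)
cell (4,3): code 0001 → (4.391,3.000)–(4.000,3.049)
cell (5,0): code 0110 → (5.000,0.595)–(6.000,0.502)
cell (5,2): code 1001 → (6.000,2.433)–(5.000,2.916)
cell (6,0): code 0010 → (6.000,0.502)–(6.581,1.000)
cell (6,1): code 0011 → (6.581,1.000)–(6.442,2.000)
cell (6,2): code 0001 → (6.442,2.000)–(6.000,2.433)
total: 12 segments, chained into 1 closed loop(s), length Σ = 8.897286

segments=12 loops=1 length=8.897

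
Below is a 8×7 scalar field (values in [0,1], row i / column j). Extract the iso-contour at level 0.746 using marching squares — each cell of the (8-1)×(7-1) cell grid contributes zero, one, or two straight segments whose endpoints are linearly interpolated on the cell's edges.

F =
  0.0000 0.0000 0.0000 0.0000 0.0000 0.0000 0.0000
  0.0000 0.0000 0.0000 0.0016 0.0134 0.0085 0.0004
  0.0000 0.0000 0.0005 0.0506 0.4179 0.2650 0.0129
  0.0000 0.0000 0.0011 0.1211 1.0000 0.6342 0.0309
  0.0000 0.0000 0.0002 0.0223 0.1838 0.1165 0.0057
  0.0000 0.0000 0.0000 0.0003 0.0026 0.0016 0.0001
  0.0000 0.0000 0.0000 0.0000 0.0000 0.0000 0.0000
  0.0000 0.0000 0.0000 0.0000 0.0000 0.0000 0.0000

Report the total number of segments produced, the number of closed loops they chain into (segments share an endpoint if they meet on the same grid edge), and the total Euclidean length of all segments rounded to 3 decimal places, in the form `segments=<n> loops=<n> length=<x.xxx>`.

segments=4 loops=1 length=2.529

cell (2,3): code 0100 → (2.564,4.000)–(3.000,3.711)
cell (2,4): code 1000 → (3.000,4.694)–(2.564,4.000)
cell (3,3): code 0010 → (3.000,3.711)–(3.311,4.000)
cell (3,4): code 0001 → (3.311,4.000)–(3.000,4.694)
total: 4 segments, chained into 1 closed loop(s), length Σ = 2.529075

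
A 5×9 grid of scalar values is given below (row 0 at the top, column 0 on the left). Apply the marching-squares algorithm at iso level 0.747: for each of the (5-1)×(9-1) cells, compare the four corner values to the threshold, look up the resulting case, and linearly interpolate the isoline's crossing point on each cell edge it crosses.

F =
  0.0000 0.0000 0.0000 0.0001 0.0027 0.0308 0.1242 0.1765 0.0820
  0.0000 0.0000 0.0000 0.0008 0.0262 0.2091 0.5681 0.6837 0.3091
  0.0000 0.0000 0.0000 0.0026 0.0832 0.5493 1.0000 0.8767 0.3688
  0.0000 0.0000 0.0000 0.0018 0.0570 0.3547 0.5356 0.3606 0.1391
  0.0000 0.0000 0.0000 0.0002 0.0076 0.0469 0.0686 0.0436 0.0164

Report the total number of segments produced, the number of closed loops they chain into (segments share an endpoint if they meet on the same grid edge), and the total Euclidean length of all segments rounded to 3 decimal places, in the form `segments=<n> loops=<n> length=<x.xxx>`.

segments=6 loops=1 length=4.717

cell (1,5): code 0100 → (1.414,6.000)–(2.000,5.439)
cell (1,6): code 1100 → (1.328,7.000)–(1.414,6.000)
cell (1,7): code 1000 → (2.000,7.255)–(1.328,7.000)
cell (2,5): code 0010 → (2.000,5.439)–(2.545,6.000)
cell (2,6): code 0011 → (2.545,6.000)–(2.251,7.000)
cell (2,7): code 0001 → (2.251,7.000)–(2.000,7.255)
total: 6 segments, chained into 1 closed loop(s), length Σ = 4.716650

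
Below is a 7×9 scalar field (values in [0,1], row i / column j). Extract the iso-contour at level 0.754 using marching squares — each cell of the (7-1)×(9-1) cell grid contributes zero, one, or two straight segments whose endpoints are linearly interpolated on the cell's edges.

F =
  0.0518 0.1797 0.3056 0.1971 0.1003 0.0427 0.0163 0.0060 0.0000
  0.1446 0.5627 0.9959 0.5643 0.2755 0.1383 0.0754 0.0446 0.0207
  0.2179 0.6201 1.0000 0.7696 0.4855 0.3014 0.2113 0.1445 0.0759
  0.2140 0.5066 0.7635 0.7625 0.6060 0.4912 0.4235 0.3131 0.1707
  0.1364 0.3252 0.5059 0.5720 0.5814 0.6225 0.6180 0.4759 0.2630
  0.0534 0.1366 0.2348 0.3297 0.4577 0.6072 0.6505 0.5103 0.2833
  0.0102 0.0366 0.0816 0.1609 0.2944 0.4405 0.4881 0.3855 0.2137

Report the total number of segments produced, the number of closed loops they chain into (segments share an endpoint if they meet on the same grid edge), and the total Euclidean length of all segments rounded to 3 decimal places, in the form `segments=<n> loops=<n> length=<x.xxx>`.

cell (0,1): code 0100 → (0.650,2.000)–(1.000,1.442)
cell (0,2): code 1000 → (1.000,2.560)–(0.650,2.000)
cell (1,1): code 0110 → (1.000,1.442)–(2.000,1.352)
cell (1,2): code 1101 → (1.924,3.000)–(1.000,2.560)
cell (1,3): code 1000 → (2.000,3.055)–(1.924,3.000)
cell (2,1): code 0110 → (2.000,1.352)–(3.000,1.963)
cell (2,3): code 1001 → (3.000,3.054)–(2.000,3.055)
cell (3,1): code 0010 → (3.000,1.963)–(3.037,2.000)
cell (3,2): code 0011 → (3.037,2.000)–(3.045,3.000)
cell (3,3): code 0001 → (3.045,3.000)–(3.000,3.054)
total: 10 segments, chained into 1 closed loop(s), length Σ = 6.735400

segments=10 loops=1 length=6.735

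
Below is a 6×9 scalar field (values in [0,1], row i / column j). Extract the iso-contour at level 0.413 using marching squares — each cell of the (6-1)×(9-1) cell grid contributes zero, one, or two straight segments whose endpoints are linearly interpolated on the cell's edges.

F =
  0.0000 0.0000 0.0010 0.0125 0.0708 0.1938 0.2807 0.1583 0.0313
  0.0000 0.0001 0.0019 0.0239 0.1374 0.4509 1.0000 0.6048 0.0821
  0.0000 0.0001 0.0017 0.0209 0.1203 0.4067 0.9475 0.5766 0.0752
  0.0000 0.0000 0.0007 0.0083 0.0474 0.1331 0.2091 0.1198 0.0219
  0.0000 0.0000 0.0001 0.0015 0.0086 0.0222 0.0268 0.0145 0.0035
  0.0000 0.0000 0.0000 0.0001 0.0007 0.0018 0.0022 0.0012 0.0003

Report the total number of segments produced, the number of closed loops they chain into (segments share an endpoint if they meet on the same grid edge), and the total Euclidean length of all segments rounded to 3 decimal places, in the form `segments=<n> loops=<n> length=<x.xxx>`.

segments=10 loops=1 length=7.815

cell (0,4): code 0100 → (0.853,5.000)–(1.000,4.879)
cell (0,5): code 1100 → (0.184,6.000)–(0.853,5.000)
cell (0,6): code 1100 → (0.570,7.000)–(0.184,6.000)
cell (0,7): code 1000 → (1.000,7.367)–(0.570,7.000)
cell (1,4): code 0010 → (1.000,4.879)–(1.857,5.000)
cell (1,5): code 0111 → (1.857,5.000)–(2.000,5.012)
cell (1,7): code 1001 → (2.000,7.326)–(1.000,7.367)
cell (2,5): code 0010 → (2.000,5.012)–(2.724,6.000)
cell (2,6): code 0011 → (2.724,6.000)–(2.358,7.000)
cell (2,7): code 0001 → (2.358,7.000)–(2.000,7.326)
total: 10 segments, chained into 1 closed loop(s), length Σ = 7.814774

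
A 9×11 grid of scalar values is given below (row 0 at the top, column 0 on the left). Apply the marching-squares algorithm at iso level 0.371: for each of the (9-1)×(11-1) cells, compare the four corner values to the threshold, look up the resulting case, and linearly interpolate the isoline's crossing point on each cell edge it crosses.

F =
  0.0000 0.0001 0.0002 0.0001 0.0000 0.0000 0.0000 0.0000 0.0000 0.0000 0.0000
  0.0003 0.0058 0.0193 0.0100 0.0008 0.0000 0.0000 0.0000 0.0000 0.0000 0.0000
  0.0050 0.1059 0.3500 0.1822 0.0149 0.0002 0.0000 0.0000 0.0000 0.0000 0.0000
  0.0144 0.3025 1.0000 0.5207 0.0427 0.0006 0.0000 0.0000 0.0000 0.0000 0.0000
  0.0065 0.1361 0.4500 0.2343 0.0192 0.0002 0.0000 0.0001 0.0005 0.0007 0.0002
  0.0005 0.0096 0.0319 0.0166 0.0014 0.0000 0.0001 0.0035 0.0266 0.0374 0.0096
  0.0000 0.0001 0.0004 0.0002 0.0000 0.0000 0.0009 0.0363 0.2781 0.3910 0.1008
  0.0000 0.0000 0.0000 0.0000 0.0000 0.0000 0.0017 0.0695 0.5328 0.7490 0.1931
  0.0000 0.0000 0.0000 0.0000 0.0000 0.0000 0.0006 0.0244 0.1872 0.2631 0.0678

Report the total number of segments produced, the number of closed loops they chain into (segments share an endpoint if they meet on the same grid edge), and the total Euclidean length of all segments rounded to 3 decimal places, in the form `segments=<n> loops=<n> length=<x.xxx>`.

segments=16 loops=2 length=12.053

cell (2,1): code 0100 → (2.032,2.000)–(3.000,1.098)
cell (2,2): code 1100 → (2.558,3.000)–(2.032,2.000)
cell (2,3): code 1000 → (3.000,3.313)–(2.558,3.000)
cell (3,1): code 0110 → (3.000,1.098)–(4.000,1.748)
cell (3,2): code 1011 → (4.000,2.366)–(3.523,3.000)
cell (3,3): code 0001 → (3.523,3.000)–(3.000,3.313)
cell (4,1): code 0010 → (4.000,1.748)–(4.189,2.000)
cell (4,2): code 0001 → (4.189,2.000)–(4.000,2.366)
cell (5,8): code 0100 → (5.943,9.000)–(6.000,8.823)
cell (5,9): code 1000 → (6.000,9.069)–(5.943,9.000)
cell (6,7): code 0100 → (6.365,8.000)–(7.000,7.651)
cell (6,8): code 1110 → (6.000,8.823)–(6.365,8.000)
cell (6,9): code 1001 → (7.000,9.680)–(6.000,9.069)
cell (7,7): code 0010 → (7.000,7.651)–(7.468,8.000)
cell (7,8): code 0011 → (7.468,8.000)–(7.778,9.000)
cell (7,9): code 0001 → (7.778,9.000)–(7.000,9.680)
total: 16 segments, chained into 2 closed loop(s), length Σ = 12.052807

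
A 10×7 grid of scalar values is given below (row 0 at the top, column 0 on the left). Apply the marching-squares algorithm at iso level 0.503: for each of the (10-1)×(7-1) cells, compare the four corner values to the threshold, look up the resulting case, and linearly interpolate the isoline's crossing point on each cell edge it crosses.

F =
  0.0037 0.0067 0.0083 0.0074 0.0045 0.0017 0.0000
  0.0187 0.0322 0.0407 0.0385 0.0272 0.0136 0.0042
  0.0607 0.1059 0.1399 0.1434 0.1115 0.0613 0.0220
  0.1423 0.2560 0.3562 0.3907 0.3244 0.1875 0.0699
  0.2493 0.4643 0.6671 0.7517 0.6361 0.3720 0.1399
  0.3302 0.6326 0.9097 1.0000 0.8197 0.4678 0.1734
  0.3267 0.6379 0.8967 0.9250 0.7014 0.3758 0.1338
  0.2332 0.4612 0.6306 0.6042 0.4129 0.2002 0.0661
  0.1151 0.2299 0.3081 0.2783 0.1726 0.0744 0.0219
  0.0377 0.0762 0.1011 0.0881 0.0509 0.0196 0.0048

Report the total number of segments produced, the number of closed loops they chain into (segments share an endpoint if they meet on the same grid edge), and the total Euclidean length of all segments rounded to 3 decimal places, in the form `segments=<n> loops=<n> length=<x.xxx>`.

segments=16 loops=1 length=13.142

cell (3,1): code 0100 → (3.472,2.000)–(4.000,1.191)
cell (3,2): code 1100 → (3.311,3.000)–(3.472,2.000)
cell (3,3): code 1100 → (3.573,4.000)–(3.311,3.000)
cell (3,4): code 1000 → (4.000,4.504)–(3.573,4.000)
cell (4,0): code 0100 → (4.230,1.000)–(5.000,0.571)
cell (4,1): code 1110 → (4.000,1.191)–(4.230,1.000)
cell (4,4): code 1001 → (5.000,4.900)–(4.000,4.504)
cell (5,0): code 0110 → (5.000,0.571)–(6.000,0.567)
cell (5,4): code 1001 → (6.000,4.609)–(5.000,4.900)
cell (6,0): code 0010 → (6.000,0.567)–(6.763,1.000)
cell (6,1): code 0111 → (6.763,1.000)–(7.000,1.247)
cell (6,3): code 1011 → (7.000,3.529)–(6.688,4.000)
cell (6,4): code 0001 → (6.688,4.000)–(6.000,4.609)
cell (7,1): code 0010 → (7.000,1.247)–(7.396,2.000)
cell (7,2): code 0011 → (7.396,2.000)–(7.311,3.000)
cell (7,3): code 0001 → (7.311,3.000)–(7.000,3.529)
total: 16 segments, chained into 1 closed loop(s), length Σ = 13.141879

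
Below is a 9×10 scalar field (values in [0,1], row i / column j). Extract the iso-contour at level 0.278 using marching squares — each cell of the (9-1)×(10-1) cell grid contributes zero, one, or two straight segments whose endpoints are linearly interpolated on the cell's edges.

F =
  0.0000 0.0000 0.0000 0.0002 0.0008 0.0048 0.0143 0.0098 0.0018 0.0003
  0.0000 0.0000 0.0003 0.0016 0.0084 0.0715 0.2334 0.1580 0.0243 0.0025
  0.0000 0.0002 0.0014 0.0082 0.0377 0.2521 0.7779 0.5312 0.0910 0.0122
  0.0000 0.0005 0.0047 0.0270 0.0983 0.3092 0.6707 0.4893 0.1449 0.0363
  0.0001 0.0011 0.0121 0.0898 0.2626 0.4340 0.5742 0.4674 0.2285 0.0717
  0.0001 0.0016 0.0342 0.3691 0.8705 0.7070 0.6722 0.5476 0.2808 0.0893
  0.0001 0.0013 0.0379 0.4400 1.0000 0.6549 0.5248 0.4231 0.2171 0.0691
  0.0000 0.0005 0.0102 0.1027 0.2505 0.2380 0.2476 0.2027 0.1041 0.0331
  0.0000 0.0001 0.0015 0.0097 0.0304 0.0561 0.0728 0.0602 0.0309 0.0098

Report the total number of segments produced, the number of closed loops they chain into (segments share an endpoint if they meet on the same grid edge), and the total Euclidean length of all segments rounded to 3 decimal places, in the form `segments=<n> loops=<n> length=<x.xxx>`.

segments=22 loops=1 length=18.056

cell (1,5): code 0100 → (1.082,6.000)–(2.000,5.049)
cell (1,6): code 1100 → (1.322,7.000)–(1.082,6.000)
cell (1,7): code 1000 → (2.000,7.575)–(1.322,7.000)
cell (2,4): code 0100 → (2.454,5.000)–(3.000,4.852)
cell (2,5): code 1110 → (2.000,5.049)–(2.454,5.000)
cell (2,7): code 1001 → (3.000,7.614)–(2.000,7.575)
cell (3,4): code 0110 → (3.000,4.852)–(4.000,4.090)
cell (3,7): code 1001 → (4.000,7.793)–(3.000,7.614)
cell (4,2): code 0100 → (4.674,3.000)–(5.000,2.728)
cell (4,3): code 1100 → (4.025,4.000)–(4.674,3.000)
cell (4,4): code 1110 → (4.000,4.090)–(4.025,4.000)
cell (4,7): code 1101 → (4.946,8.000)–(4.000,7.793)
cell (4,8): code 1000 → (5.000,8.015)–(4.946,8.000)
cell (5,2): code 0110 → (5.000,2.728)–(6.000,2.597)
cell (5,7): code 1011 → (6.000,7.704)–(5.044,8.000)
cell (5,8): code 0001 → (5.044,8.000)–(5.000,8.015)
cell (6,2): code 0010 → (6.000,2.597)–(6.480,3.000)
cell (6,3): code 0011 → (6.480,3.000)–(6.963,4.000)
cell (6,4): code 0011 → (6.963,4.000)–(6.904,5.000)
cell (6,5): code 0011 → (6.904,5.000)–(6.890,6.000)
cell (6,6): code 0011 → (6.890,6.000)–(6.658,7.000)
cell (6,7): code 0001 → (6.658,7.000)–(6.000,7.704)
total: 22 segments, chained into 1 closed loop(s), length Σ = 18.055668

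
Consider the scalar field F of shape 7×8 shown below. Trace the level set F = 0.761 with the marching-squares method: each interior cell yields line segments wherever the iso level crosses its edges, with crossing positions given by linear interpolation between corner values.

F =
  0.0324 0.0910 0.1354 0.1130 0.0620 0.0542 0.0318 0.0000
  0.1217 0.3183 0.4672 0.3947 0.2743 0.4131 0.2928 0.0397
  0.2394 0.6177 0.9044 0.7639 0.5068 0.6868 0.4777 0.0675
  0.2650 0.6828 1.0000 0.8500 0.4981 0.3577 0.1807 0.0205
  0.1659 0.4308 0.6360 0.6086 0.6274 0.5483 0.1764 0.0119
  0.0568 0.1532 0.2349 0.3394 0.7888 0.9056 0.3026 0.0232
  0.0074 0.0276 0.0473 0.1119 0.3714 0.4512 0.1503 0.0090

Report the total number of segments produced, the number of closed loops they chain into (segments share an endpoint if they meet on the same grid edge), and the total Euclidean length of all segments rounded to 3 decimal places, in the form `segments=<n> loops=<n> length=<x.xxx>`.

cell (1,1): code 0100 → (1.672,2.000)–(2.000,1.500)
cell (1,2): code 1100 → (1.992,3.000)–(1.672,2.000)
cell (1,3): code 1000 → (2.000,3.011)–(1.992,3.000)
cell (2,1): code 0110 → (2.000,1.500)–(3.000,1.247)
cell (2,3): code 1001 → (3.000,3.253)–(2.000,3.011)
cell (3,1): code 0010 → (3.000,1.247)–(3.657,2.000)
cell (3,2): code 0011 → (3.657,2.000)–(3.369,3.000)
cell (3,3): code 0001 → (3.369,3.000)–(3.000,3.253)
cell (4,3): code 0100 → (4.828,4.000)–(5.000,3.938)
cell (4,4): code 1100 → (4.595,5.000)–(4.828,4.000)
cell (4,5): code 1000 → (5.000,5.240)–(4.595,5.000)
cell (5,3): code 0010 → (5.000,3.938)–(5.067,4.000)
cell (5,4): code 0011 → (5.067,4.000)–(5.318,5.000)
cell (5,5): code 0001 → (5.318,5.000)–(5.000,5.240)
total: 14 segments, chained into 2 closed loop(s), length Σ = 9.409974

segments=14 loops=2 length=9.410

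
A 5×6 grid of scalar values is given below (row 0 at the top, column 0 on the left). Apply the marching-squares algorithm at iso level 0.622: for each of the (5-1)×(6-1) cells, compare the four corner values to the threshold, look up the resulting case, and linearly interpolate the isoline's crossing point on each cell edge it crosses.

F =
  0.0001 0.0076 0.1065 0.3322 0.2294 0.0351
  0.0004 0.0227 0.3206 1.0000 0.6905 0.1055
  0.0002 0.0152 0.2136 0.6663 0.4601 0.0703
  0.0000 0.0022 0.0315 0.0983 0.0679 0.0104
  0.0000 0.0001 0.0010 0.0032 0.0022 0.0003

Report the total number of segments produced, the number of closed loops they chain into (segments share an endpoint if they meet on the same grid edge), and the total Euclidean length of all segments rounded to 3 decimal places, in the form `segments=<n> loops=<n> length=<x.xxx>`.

cell (0,2): code 0100 → (0.434,3.000)–(1.000,2.444)
cell (0,3): code 1100 → (0.851,4.000)–(0.434,3.000)
cell (0,4): code 1000 → (1.000,4.117)–(0.851,4.000)
cell (1,2): code 0110 → (1.000,2.444)–(2.000,2.902)
cell (1,3): code 1011 → (2.000,3.215)–(1.297,4.000)
cell (1,4): code 0001 → (1.297,4.000)–(1.000,4.117)
cell (2,2): code 0010 → (2.000,2.902)–(2.078,3.000)
cell (2,3): code 0001 → (2.078,3.000)–(2.000,3.215)
total: 8 segments, chained into 1 closed loop(s), length Σ = 4.893521

segments=8 loops=1 length=4.894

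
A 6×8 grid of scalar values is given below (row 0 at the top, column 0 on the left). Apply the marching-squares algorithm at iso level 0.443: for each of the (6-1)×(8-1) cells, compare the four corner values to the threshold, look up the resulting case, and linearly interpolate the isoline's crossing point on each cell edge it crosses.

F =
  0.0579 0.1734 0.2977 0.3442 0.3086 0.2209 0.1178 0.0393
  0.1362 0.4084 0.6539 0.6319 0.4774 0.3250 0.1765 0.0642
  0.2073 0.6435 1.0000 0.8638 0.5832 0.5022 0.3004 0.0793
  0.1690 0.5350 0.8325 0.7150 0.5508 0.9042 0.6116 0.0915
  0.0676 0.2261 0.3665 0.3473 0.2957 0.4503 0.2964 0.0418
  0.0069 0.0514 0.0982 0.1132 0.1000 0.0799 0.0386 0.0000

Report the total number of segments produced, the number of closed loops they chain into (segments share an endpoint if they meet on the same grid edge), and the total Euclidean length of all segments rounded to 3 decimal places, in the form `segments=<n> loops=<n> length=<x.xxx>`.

segments=20 loops=1 length=15.062

cell (0,1): code 0100 → (0.408,2.000)–(1.000,1.141)
cell (0,2): code 1100 → (0.343,3.000)–(0.408,2.000)
cell (0,3): code 1100 → (0.796,4.000)–(0.343,3.000)
cell (0,4): code 1000 → (1.000,4.226)–(0.796,4.000)
cell (1,0): code 0100 → (1.147,1.000)–(2.000,0.540)
cell (1,1): code 1110 → (1.000,1.141)–(1.147,1.000)
cell (1,4): code 1101 → (1.666,5.000)–(1.000,4.226)
cell (1,5): code 1000 → (2.000,5.293)–(1.666,5.000)
cell (2,0): code 0110 → (2.000,0.540)–(3.000,0.749)
cell (2,5): code 1101 → (2.458,6.000)–(2.000,5.293)
cell (2,6): code 1000 → (3.000,6.324)–(2.458,6.000)
cell (3,0): code 0010 → (3.000,0.749)–(3.298,1.000)
cell (3,1): code 0011 → (3.298,1.000)–(3.836,2.000)
cell (3,2): code 0011 → (3.836,2.000)–(3.740,3.000)
cell (3,3): code 0011 → (3.740,3.000)–(3.423,4.000)
cell (3,4): code 0111 → (3.423,4.000)–(4.000,4.953)
cell (3,5): code 1011 → (4.000,5.047)–(3.535,6.000)
cell (3,6): code 0001 → (3.535,6.000)–(3.000,6.324)
cell (4,4): code 0010 → (4.000,4.953)–(4.020,5.000)
cell (4,5): code 0001 → (4.020,5.000)–(4.000,5.047)
total: 20 segments, chained into 1 closed loop(s), length Σ = 15.061812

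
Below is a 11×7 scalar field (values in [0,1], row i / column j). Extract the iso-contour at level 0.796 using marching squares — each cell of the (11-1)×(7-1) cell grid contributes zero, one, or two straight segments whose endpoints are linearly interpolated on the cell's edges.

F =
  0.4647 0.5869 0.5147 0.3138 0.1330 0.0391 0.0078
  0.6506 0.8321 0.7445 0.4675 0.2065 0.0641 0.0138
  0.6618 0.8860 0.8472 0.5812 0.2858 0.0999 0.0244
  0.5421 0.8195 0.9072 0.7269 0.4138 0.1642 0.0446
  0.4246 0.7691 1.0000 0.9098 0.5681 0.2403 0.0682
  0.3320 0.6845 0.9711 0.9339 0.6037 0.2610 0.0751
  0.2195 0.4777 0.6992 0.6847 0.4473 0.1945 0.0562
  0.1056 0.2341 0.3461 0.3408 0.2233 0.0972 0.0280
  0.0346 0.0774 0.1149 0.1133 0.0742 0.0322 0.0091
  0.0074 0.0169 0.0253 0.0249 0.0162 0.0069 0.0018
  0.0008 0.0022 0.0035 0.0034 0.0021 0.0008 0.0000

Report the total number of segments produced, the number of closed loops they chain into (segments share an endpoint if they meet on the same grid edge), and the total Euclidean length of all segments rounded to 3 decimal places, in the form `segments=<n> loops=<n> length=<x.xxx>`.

cell (0,0): code 0100 → (0.853,1.000)–(1.000,0.801)
cell (0,1): code 1000 → (1.000,1.412)–(0.853,1.000)
cell (1,0): code 0110 → (1.000,0.801)–(2.000,0.599)
cell (1,1): code 1101 → (1.501,2.000)–(1.000,1.412)
cell (1,2): code 1000 → (2.000,2.192)–(1.501,2.000)
cell (2,0): code 0110 → (2.000,0.599)–(3.000,0.915)
cell (2,2): code 1001 → (3.000,2.617)–(2.000,2.192)
cell (3,0): code 0010 → (3.000,0.915)–(3.466,1.000)
cell (3,1): code 0111 → (3.466,1.000)–(4.000,1.117)
cell (3,2): code 1101 → (3.378,3.000)–(3.000,2.617)
cell (3,3): code 1000 → (4.000,3.333)–(3.378,3.000)
cell (4,1): code 0110 → (4.000,1.117)–(5.000,1.389)
cell (4,3): code 1001 → (5.000,3.418)–(4.000,3.333)
cell (5,1): code 0010 → (5.000,1.389)–(5.644,2.000)
cell (5,2): code 0011 → (5.644,2.000)–(5.553,3.000)
cell (5,3): code 0001 → (5.553,3.000)–(5.000,3.418)
total: 16 segments, chained into 1 closed loop(s), length Σ = 12.036916

segments=16 loops=1 length=12.037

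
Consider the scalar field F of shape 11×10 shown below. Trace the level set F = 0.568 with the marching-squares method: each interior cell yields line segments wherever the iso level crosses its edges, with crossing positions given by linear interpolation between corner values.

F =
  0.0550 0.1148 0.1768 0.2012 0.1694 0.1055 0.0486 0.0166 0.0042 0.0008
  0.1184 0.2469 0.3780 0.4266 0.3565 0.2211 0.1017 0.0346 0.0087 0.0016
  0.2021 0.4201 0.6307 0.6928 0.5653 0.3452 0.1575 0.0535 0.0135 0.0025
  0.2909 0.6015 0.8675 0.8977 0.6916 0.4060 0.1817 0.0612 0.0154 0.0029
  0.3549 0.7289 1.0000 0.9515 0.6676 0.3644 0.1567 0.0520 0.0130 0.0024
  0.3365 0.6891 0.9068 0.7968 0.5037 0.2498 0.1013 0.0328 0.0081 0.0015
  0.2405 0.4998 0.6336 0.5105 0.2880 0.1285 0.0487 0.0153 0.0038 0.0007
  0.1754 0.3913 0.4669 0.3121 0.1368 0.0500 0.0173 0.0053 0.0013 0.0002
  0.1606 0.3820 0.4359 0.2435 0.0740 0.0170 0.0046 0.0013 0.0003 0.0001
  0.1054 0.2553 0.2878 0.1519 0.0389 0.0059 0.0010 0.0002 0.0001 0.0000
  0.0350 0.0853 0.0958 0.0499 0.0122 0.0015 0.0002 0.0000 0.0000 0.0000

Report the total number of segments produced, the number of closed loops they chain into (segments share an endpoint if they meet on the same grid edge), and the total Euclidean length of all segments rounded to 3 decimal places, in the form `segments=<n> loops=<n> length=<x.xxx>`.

segments=18 loops=1 length=13.354

cell (1,1): code 0100 → (1.752,2.000)–(2.000,1.702)
cell (1,2): code 1100 → (1.531,3.000)–(1.752,2.000)
cell (1,3): code 1000 → (2.000,3.979)–(1.531,3.000)
cell (2,0): code 0100 → (2.815,1.000)–(3.000,0.892)
cell (2,1): code 1110 → (2.000,1.702)–(2.815,1.000)
cell (2,3): code 1101 → (2.021,4.000)–(2.000,3.979)
cell (2,4): code 1000 → (3.000,4.433)–(2.021,4.000)
cell (3,0): code 0110 → (3.000,0.892)–(4.000,0.570)
cell (3,4): code 1001 → (4.000,4.328)–(3.000,4.433)
cell (4,0): code 0110 → (4.000,0.570)–(5.000,0.657)
cell (4,3): code 1011 → (5.000,3.781)–(4.608,4.000)
cell (4,4): code 0001 → (4.608,4.000)–(4.000,4.328)
cell (5,0): code 0010 → (5.000,0.657)–(5.640,1.000)
cell (5,1): code 0111 → (5.640,1.000)–(6.000,1.510)
cell (5,2): code 1011 → (6.000,2.533)–(5.799,3.000)
cell (5,3): code 0001 → (5.799,3.000)–(5.000,3.781)
cell (6,1): code 0010 → (6.000,1.510)–(6.394,2.000)
cell (6,2): code 0001 → (6.394,2.000)–(6.000,2.533)
total: 18 segments, chained into 1 closed loop(s), length Σ = 13.354142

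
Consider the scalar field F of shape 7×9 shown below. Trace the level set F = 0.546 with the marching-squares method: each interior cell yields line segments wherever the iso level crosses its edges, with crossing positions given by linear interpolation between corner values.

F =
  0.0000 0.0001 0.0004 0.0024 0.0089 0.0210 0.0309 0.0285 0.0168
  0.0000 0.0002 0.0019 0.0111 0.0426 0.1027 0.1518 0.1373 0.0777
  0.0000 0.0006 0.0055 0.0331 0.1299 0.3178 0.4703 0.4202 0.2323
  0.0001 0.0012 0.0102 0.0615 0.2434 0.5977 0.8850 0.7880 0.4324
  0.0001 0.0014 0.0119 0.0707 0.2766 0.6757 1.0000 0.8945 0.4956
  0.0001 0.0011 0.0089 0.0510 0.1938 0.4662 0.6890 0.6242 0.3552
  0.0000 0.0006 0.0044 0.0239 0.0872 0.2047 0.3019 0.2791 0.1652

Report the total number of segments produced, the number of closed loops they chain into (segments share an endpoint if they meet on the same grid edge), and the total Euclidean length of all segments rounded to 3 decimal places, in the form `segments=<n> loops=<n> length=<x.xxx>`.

cell (2,4): code 0100 → (2.815,5.000)–(3.000,4.854)
cell (2,5): code 1100 → (2.183,6.000)–(2.815,5.000)
cell (2,6): code 1100 → (2.342,7.000)–(2.183,6.000)
cell (2,7): code 1000 → (3.000,7.681)–(2.342,7.000)
cell (3,4): code 0110 → (3.000,4.854)–(4.000,4.675)
cell (3,7): code 1001 → (4.000,7.874)–(3.000,7.681)
cell (4,4): code 0010 → (4.000,4.675)–(4.619,5.000)
cell (4,5): code 0111 → (4.619,5.000)–(5.000,5.358)
cell (4,7): code 1001 → (5.000,7.291)–(4.000,7.874)
cell (5,5): code 0010 → (5.000,5.358)–(5.369,6.000)
cell (5,6): code 0011 → (5.369,6.000)–(5.227,7.000)
cell (5,7): code 0001 → (5.227,7.000)–(5.000,7.291)
total: 12 segments, chained into 1 closed loop(s), length Σ = 9.911241

segments=12 loops=1 length=9.911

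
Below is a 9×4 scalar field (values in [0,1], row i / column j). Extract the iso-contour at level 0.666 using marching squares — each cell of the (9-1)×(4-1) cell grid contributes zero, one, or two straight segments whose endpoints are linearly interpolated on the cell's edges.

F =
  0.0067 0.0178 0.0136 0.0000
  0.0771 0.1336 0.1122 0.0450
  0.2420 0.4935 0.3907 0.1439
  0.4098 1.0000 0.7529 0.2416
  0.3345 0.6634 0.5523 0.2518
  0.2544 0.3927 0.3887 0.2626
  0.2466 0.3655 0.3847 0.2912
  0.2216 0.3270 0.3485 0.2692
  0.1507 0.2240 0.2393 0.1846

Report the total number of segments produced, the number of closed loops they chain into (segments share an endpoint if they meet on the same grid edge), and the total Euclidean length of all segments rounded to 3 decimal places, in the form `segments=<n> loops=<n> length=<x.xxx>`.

cell (2,0): code 0100 → (2.341,1.000)–(3.000,0.434)
cell (2,1): code 1100 → (2.760,2.000)–(2.341,1.000)
cell (2,2): code 1000 → (3.000,2.170)–(2.760,2.000)
cell (3,0): code 0010 → (3.000,0.434)–(3.992,1.000)
cell (3,1): code 0011 → (3.992,1.000)–(3.433,2.000)
cell (3,2): code 0001 → (3.433,2.000)–(3.000,2.170)
total: 6 segments, chained into 1 closed loop(s), length Σ = 5.000741

segments=6 loops=1 length=5.001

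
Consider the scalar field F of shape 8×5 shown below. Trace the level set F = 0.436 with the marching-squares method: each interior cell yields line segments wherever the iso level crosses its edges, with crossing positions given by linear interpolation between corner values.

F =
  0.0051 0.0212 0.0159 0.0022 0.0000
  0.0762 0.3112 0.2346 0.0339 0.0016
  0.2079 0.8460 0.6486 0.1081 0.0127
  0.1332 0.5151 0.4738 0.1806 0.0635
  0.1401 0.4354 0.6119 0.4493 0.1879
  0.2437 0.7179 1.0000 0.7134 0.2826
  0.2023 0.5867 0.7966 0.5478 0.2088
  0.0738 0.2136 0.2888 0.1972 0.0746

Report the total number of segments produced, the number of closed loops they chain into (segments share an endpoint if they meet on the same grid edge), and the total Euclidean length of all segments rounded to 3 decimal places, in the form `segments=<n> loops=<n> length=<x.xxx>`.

cell (1,0): code 0100 → (1.233,1.000)–(2.000,0.357)
cell (1,1): code 1100 → (1.486,2.000)–(1.233,1.000)
cell (1,2): code 1000 → (2.000,2.393)–(1.486,2.000)
cell (2,0): code 0110 → (2.000,0.357)–(3.000,0.793)
cell (2,2): code 1001 → (3.000,2.129)–(2.000,2.393)
cell (3,0): code 0010 → (3.000,0.793)–(3.992,1.000)
cell (3,1): code 0111 → (3.992,1.000)–(4.000,1.003)
cell (3,2): code 1101 → (3.951,3.000)–(3.000,2.129)
cell (3,3): code 1000 → (4.000,3.051)–(3.951,3.000)
cell (4,0): code 0100 → (4.002,1.000)–(5.000,0.406)
cell (4,1): code 1110 → (4.000,1.003)–(4.002,1.000)
cell (4,3): code 1001 → (5.000,3.644)–(4.000,3.051)
cell (5,0): code 0110 → (5.000,0.406)–(6.000,0.608)
cell (5,3): code 1001 → (6.000,3.330)–(5.000,3.644)
cell (6,0): code 0010 → (6.000,0.608)–(6.404,1.000)
cell (6,1): code 0011 → (6.404,1.000)–(6.710,2.000)
cell (6,2): code 0011 → (6.710,2.000)–(6.319,3.000)
cell (6,3): code 0001 → (6.319,3.000)–(6.000,3.330)
total: 18 segments, chained into 1 closed loop(s), length Σ = 14.724011

segments=18 loops=1 length=14.724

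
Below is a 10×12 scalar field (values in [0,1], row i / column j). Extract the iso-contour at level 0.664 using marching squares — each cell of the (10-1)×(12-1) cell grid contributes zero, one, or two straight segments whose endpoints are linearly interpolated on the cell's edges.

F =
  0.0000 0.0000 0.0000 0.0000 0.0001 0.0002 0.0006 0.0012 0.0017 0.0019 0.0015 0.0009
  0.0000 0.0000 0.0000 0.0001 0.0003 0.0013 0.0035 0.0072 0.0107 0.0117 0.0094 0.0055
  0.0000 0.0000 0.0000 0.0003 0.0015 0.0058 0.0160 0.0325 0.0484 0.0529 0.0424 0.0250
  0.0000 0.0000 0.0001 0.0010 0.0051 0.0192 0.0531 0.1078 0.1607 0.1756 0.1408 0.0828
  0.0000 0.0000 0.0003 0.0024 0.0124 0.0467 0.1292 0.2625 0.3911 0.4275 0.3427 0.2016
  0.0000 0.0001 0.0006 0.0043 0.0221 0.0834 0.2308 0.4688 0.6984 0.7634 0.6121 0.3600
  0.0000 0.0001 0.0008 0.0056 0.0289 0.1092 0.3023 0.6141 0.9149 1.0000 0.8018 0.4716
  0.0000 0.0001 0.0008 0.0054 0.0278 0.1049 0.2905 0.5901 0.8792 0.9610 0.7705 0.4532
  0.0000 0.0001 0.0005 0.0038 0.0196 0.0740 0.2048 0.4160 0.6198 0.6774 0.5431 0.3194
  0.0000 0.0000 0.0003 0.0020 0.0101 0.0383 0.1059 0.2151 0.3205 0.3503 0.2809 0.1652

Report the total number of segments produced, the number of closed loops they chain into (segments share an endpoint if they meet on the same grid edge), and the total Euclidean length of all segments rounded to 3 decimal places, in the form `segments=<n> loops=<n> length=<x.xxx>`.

segments=14 loops=1 length=10.286

cell (4,7): code 0100 → (4.888,8.000)–(5.000,7.850)
cell (4,8): code 1100 → (4.704,9.000)–(4.888,8.000)
cell (4,9): code 1000 → (5.000,9.657)–(4.704,9.000)
cell (5,7): code 0110 → (5.000,7.850)–(6.000,7.166)
cell (5,9): code 1101 → (5.274,10.000)–(5.000,9.657)
cell (5,10): code 1000 → (6.000,10.417)–(5.274,10.000)
cell (6,7): code 0110 → (6.000,7.166)–(7.000,7.256)
cell (6,10): code 1001 → (7.000,10.336)–(6.000,10.417)
cell (7,7): code 0010 → (7.000,7.256)–(7.830,8.000)
cell (7,8): code 0111 → (7.830,8.000)–(8.000,8.767)
cell (7,9): code 1011 → (8.000,9.100)–(7.468,10.000)
cell (7,10): code 0001 → (7.468,10.000)–(7.000,10.336)
cell (8,8): code 0010 → (8.000,8.767)–(8.041,9.000)
cell (8,9): code 0001 → (8.041,9.000)–(8.000,9.100)
total: 14 segments, chained into 1 closed loop(s), length Σ = 10.286361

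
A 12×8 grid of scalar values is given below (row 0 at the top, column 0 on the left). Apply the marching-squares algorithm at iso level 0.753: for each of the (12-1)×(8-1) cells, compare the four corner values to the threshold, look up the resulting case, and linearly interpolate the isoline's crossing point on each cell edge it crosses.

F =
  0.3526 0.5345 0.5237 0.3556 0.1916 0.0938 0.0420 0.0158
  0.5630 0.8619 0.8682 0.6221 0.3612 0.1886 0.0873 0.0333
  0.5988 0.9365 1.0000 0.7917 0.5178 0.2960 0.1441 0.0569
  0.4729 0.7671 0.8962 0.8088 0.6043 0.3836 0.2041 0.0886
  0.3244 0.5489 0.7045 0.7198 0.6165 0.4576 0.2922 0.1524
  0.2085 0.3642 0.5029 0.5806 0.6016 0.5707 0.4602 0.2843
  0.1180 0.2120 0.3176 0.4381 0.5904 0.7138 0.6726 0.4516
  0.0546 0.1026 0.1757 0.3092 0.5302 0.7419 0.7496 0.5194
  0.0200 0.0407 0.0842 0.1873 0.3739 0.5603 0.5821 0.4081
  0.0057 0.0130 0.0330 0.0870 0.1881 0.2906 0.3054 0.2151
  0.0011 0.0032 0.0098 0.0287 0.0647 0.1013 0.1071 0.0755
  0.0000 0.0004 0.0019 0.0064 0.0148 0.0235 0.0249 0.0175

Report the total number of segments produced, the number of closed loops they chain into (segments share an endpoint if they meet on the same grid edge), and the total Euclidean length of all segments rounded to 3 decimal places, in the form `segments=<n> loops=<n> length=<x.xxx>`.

segments=12 loops=1 length=9.397

cell (0,0): code 0100 → (0.667,1.000)–(1.000,0.636)
cell (0,1): code 1100 → (0.666,2.000)–(0.667,1.000)
cell (0,2): code 1000 → (1.000,2.468)–(0.666,2.000)
cell (1,0): code 0110 → (1.000,0.636)–(2.000,0.457)
cell (1,2): code 1101 → (1.772,3.000)–(1.000,2.468)
cell (1,3): code 1000 → (2.000,3.141)–(1.772,3.000)
cell (2,0): code 0110 → (2.000,0.457)–(3.000,0.952)
cell (2,3): code 1001 → (3.000,3.273)–(2.000,3.141)
cell (3,0): code 0010 → (3.000,0.952)–(3.065,1.000)
cell (3,1): code 0011 → (3.065,1.000)–(3.747,2.000)
cell (3,2): code 0011 → (3.747,2.000)–(3.627,3.000)
cell (3,3): code 0001 → (3.627,3.000)–(3.000,3.273)
total: 12 segments, chained into 1 closed loop(s), length Σ = 9.396908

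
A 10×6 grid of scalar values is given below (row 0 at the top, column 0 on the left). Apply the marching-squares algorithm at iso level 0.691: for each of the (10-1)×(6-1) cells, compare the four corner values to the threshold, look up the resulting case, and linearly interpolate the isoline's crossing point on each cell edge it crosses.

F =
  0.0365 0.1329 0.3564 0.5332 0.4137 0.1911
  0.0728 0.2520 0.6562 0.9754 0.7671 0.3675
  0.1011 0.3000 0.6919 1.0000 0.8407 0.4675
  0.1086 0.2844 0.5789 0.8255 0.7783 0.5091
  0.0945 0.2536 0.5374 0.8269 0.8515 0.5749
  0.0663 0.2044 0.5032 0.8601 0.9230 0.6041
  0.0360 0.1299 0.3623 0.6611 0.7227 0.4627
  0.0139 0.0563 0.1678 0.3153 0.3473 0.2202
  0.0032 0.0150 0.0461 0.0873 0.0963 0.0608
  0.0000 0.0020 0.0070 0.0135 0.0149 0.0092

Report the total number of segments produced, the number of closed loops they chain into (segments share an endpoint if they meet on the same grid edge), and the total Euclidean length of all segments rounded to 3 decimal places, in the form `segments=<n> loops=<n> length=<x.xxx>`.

cell (0,2): code 0100 → (0.357,3.000)–(1.000,2.109)
cell (0,3): code 1100 → (0.785,4.000)–(0.357,3.000)
cell (0,4): code 1000 → (1.000,4.190)–(0.785,4.000)
cell (1,1): code 0100 → (1.975,2.000)–(2.000,1.998)
cell (1,2): code 1110 → (1.000,2.109)–(1.975,2.000)
cell (1,4): code 1001 → (2.000,4.401)–(1.000,4.190)
cell (2,1): code 0010 → (2.000,1.998)–(2.008,2.000)
cell (2,2): code 0111 → (2.008,2.000)–(3.000,2.455)
cell (2,4): code 1001 → (3.000,4.324)–(2.000,4.401)
cell (3,2): code 0110 → (3.000,2.455)–(4.000,2.531)
cell (3,4): code 1001 → (4.000,4.580)–(3.000,4.324)
cell (4,2): code 0110 → (4.000,2.531)–(5.000,2.526)
cell (4,4): code 1001 → (5.000,4.728)–(4.000,4.580)
cell (5,2): code 0010 → (5.000,2.526)–(5.850,3.000)
cell (5,3): code 0111 → (5.850,3.000)–(6.000,3.485)
cell (5,4): code 1001 → (6.000,4.122)–(5.000,4.728)
cell (6,3): code 0010 → (6.000,3.485)–(6.084,4.000)
cell (6,4): code 0001 → (6.084,4.000)–(6.000,4.122)
total: 18 segments, chained into 1 closed loop(s), length Σ = 13.970402

segments=18 loops=1 length=13.970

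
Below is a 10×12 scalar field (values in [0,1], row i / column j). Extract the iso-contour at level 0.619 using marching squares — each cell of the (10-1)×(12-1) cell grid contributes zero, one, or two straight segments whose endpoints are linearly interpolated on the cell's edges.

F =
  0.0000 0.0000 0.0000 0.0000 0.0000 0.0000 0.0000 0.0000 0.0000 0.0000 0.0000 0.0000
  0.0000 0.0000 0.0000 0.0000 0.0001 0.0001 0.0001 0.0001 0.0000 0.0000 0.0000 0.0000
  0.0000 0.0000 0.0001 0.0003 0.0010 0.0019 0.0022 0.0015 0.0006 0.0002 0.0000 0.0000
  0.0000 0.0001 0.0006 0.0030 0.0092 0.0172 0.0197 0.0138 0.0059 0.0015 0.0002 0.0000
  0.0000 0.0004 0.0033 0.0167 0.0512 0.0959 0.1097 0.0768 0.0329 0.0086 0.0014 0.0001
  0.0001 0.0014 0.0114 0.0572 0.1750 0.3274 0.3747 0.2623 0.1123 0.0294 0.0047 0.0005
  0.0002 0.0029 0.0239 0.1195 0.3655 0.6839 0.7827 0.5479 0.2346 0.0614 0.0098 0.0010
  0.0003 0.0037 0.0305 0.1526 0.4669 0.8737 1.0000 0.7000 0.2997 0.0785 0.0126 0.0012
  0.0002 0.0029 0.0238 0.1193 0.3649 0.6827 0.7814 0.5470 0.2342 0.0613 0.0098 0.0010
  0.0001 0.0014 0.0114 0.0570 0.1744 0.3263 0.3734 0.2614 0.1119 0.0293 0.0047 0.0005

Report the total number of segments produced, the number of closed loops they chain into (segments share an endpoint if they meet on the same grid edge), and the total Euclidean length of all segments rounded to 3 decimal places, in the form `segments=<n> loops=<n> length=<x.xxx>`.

segments=12 loops=1 length=8.620

cell (5,4): code 0100 → (5.818,5.000)–(6.000,4.796)
cell (5,5): code 1100 → (5.599,6.000)–(5.818,5.000)
cell (5,6): code 1000 → (6.000,6.697)–(5.599,6.000)
cell (6,4): code 0110 → (6.000,4.796)–(7.000,4.374)
cell (6,6): code 1101 → (6.467,7.000)–(6.000,6.697)
cell (6,7): code 1000 → (7.000,7.202)–(6.467,7.000)
cell (7,4): code 0110 → (7.000,4.374)–(8.000,4.800)
cell (7,6): code 1011 → (8.000,6.693)–(7.529,7.000)
cell (7,7): code 0001 → (7.529,7.000)–(7.000,7.202)
cell (8,4): code 0010 → (8.000,4.800)–(8.179,5.000)
cell (8,5): code 0011 → (8.179,5.000)–(8.398,6.000)
cell (8,6): code 0001 → (8.398,6.000)–(8.000,6.693)
total: 12 segments, chained into 1 closed loop(s), length Σ = 8.620493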